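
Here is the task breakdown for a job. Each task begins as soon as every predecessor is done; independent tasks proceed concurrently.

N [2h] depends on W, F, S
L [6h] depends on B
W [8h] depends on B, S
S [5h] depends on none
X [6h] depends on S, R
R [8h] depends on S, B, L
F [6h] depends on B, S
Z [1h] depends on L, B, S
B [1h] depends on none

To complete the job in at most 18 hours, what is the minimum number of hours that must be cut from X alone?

3

Current finish: 21 hours; target: 18.
X is on every critical path, so each hour cut from X cuts the finish by one (this holds down to a finish of 16).
Need 21 − 18 = 3 hours off X → X becomes 3 hours, finish becomes 18.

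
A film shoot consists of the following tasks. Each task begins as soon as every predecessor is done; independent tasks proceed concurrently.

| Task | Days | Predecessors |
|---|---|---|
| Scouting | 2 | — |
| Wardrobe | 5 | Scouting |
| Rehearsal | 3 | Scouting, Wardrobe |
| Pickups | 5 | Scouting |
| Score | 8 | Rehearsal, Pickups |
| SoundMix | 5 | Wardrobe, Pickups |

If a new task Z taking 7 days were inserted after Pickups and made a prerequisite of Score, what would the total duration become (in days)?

Originally the job takes 18 days.
With Z inserted, Score now waits for max(Rehearsal, Pickups, Z).
New critical path: Scouting→Pickups→Z→Score = 2+5+7+8 = 22 ⇒ 22 days.

22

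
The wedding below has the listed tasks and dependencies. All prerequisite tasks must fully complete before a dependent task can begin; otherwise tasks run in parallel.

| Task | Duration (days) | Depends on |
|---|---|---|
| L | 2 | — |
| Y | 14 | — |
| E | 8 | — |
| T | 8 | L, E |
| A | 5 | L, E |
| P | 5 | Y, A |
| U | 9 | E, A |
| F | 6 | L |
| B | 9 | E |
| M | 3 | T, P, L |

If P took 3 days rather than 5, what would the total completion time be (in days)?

22

Baseline: Y→P→M = 14+5+3 = 22 → 22 days.
P is on the critical path; changing it to 3 makes that path 20 days.
New critical path: E→A→U = 8+5+9 = 22 ⇒ 22 days.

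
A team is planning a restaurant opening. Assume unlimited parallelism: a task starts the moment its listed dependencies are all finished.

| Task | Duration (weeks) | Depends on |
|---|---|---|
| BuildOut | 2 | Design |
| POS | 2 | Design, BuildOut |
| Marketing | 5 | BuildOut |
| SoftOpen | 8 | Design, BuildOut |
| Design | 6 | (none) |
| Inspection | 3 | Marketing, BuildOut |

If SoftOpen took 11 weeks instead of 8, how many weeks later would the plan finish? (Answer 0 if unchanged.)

3

The binding path is Design→BuildOut→SoftOpen = 6+2+8 = 16; finish at 16 weeks.
SoftOpen is on the critical path; changing it to 11 makes that path 19 weeks.
The critical path is still Design→BuildOut→SoftOpen; finish is now 19 weeks.
Change in finish: 19 − 16 = +3 weeks.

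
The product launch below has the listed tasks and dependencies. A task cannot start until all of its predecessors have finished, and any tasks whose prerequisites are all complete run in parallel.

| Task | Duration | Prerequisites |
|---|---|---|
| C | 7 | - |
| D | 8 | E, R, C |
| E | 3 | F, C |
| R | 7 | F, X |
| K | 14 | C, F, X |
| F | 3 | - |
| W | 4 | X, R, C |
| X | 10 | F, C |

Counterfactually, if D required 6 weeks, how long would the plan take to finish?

The binding path is C→X→R→D = 7+10+7+8 = 32; finish at 32 weeks.
Since D is critical, the -2 change carries straight to that chain (now 30 weeks).
The binding chain switches to C→X→K = 7+10+14 = 31; finish 31 weeks.

31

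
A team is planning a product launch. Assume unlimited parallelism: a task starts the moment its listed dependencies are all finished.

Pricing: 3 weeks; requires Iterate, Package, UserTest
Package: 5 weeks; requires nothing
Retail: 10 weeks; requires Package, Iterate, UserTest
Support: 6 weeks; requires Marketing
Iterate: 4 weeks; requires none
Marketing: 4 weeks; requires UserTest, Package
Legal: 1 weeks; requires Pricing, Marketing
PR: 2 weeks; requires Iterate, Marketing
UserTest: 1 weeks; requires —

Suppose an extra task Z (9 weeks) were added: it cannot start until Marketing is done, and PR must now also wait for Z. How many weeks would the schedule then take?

Originally the schedule takes 15 weeks.
With Z inserted, PR now waits for max(Iterate, Marketing, Z).
New critical path: Package→Marketing→Z→PR = 5+4+9+2 = 20 ⇒ 20 weeks.

20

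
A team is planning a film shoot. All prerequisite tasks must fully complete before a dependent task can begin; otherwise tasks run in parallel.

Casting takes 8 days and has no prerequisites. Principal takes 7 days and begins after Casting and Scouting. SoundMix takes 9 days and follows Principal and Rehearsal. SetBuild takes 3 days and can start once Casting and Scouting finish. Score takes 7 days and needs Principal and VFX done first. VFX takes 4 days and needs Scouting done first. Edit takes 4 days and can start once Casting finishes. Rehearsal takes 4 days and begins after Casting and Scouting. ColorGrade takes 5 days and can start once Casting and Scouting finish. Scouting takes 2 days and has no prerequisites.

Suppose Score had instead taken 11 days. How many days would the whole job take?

26

Actual critical path: Casting→Principal→SoundMix = 8+7+9 = 24 ⇒ 24 days.
The longest path through Score is only 22 days, so Score has float 2.
The binding chain switches to Casting→Principal→Score = 8+7+11 = 26; finish 26 days.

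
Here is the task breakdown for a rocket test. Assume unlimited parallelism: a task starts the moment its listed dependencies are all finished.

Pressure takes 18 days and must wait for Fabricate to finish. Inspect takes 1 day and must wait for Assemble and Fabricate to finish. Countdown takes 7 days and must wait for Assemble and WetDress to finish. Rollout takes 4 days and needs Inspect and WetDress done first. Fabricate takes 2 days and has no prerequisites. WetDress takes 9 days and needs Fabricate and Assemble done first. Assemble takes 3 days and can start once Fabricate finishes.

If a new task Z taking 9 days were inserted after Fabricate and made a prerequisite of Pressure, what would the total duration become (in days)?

Originally the job takes 21 days.
With Z inserted, Pressure now waits for max(Fabricate, Z).
New critical path: Fabricate→Z→Pressure = 2+9+18 = 29 ⇒ 29 days.

29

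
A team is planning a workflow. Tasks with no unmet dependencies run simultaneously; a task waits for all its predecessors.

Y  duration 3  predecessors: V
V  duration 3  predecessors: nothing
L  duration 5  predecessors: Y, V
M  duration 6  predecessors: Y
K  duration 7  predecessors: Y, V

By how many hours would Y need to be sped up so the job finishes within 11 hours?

2

Current finish: 13 hours; target: 11.
Y is on every critical path, so each hour cut from Y cuts the finish by one (this holds down to a finish of 11).
Need 13 − 11 = 2 hours off Y → Y becomes 1 hour, finish becomes 11.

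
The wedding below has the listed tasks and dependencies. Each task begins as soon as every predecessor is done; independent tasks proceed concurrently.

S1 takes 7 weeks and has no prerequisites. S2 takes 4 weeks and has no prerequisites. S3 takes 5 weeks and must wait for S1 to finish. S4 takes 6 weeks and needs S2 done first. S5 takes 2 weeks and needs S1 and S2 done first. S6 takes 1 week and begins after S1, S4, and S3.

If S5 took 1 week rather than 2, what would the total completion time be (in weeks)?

The binding path is S1→S3→S6 = 7+5+1 = 13; finish at 13 weeks.
S5 has 4 weeks of float (longest path through it is 9).
That remains the longest chain; total 13 weeks.

13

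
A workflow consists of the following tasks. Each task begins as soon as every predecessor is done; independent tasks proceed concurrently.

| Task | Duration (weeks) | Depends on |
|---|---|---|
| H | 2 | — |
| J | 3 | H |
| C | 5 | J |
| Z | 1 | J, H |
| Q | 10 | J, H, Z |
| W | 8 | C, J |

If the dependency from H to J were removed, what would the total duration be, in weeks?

Before: longest chain H→J→C→W = 2+3+5+8 = 18, finish 18.
Without H→J, J's earliest start moves from 2 to 0.
After: J→C→W = 3+5+8 = 16 → 16 weeks.

16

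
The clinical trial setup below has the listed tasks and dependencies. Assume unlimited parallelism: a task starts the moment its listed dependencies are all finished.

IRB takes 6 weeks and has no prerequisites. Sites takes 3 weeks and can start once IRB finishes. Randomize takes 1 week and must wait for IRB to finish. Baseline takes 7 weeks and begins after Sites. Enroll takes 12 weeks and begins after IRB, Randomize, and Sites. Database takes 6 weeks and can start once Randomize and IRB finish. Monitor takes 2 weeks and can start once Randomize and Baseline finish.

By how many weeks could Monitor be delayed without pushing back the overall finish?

Critical path: IRB→Sites→Enroll = 6+3+12 = 21, so the finish is 21 weeks.
Monitor finishes as early as 18 and must finish by 21.
So Monitor can slip 21 − 18 = 3 weeks.

3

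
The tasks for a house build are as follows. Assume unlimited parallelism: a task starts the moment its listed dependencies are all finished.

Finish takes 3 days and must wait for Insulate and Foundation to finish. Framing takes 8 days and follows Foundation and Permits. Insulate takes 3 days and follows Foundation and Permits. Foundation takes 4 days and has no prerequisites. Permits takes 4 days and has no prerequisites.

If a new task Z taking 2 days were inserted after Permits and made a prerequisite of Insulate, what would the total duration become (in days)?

12

Originally the job takes 12 days.
With Z inserted, Insulate now waits for max(Foundation, Permits, Z).
New critical path: Permits→Z→Insulate→Finish = 4+2+3+3 = 12 ⇒ 12 days.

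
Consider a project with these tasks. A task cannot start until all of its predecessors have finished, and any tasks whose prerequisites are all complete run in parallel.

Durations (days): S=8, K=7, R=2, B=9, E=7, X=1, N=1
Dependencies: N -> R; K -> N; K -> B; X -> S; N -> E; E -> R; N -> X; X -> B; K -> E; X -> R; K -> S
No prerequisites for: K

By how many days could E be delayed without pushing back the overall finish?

K→N→X→B = 7+1+1+9 = 18 sets the makespan at 18 days.
Longest path through E: 17 days (earliest finish 15, latest finish 16).
Float = 18 − 17 = 1.

1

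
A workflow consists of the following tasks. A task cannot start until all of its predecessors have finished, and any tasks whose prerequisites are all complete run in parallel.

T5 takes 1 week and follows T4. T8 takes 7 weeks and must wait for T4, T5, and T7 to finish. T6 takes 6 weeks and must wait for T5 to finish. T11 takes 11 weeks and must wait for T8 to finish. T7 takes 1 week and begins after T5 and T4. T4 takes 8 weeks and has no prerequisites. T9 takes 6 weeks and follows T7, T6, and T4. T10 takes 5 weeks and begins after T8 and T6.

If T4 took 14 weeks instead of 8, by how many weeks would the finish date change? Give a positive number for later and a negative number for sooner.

Actual critical path: T4→T5→T7→T8→T11 = 8+1+1+7+11 = 28 ⇒ 28 weeks.
T4 is on the critical path; changing it to 14 makes that path 34 weeks.
No other chain overtakes it, so the finish is 34 weeks.
Change in finish: 34 − 28 = +6 weeks.

6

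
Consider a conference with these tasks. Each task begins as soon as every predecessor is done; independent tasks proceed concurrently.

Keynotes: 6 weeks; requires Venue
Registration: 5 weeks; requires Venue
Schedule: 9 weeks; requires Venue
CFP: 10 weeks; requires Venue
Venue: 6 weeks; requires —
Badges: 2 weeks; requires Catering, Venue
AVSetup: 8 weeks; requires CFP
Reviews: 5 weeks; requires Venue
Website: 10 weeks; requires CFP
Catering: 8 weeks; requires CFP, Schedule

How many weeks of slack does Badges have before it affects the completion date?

0

Venue→CFP→Website = 6+10+10 = 26 sets the makespan at 26 weeks.
Longest path through Badges: 26 weeks (earliest finish 26, latest finish 26).
So Badges can slip 26 − 26 = 0 weeks.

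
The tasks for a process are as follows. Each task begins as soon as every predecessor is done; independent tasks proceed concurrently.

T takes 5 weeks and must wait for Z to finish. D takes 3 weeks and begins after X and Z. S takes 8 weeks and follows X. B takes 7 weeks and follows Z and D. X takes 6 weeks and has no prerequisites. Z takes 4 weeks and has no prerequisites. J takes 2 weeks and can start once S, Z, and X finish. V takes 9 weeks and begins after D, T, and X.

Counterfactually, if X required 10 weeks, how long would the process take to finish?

22

Critical path before the change: X→D→V = 6+3+9 = 18 giving 18 weeks.
X lies on that path, so at 10 weeks the path becomes 22 weeks.
No other chain overtakes it, so the finish is 22 weeks.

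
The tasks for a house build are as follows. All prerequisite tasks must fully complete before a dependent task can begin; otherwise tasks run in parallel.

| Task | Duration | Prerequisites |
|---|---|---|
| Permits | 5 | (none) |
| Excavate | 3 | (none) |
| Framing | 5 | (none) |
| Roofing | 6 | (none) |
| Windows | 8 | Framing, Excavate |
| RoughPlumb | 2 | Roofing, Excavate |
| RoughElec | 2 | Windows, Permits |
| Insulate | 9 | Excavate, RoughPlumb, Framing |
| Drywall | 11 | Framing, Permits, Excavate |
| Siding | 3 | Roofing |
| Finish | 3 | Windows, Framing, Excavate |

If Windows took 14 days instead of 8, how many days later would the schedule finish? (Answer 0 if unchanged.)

As given, the longest chain is Roofing→RoughPlumb→Insulate = 6+2+9 = 17, so the finish is 17 days.
The longest path through Windows is only 16 days, so Windows has float 1.
New critical path: Framing→Windows→Finish = 5+14+3 = 22 ⇒ 22 days.
Change in finish: 22 − 17 = +5 days.

5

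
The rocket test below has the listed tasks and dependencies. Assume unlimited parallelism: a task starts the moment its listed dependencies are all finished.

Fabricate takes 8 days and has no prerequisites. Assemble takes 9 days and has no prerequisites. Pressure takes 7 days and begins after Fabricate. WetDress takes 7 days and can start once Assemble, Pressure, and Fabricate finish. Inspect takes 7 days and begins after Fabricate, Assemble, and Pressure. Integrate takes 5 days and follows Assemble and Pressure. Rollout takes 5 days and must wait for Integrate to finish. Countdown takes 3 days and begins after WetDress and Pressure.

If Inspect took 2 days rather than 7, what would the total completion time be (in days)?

25

Critical path before the change: Fabricate→Pressure→WetDress→Countdown = 8+7+7+3 = 25 giving 25 days.
Inspect has 3 days of float (longest path through it is 22).
That remains the longest chain; total 25 days.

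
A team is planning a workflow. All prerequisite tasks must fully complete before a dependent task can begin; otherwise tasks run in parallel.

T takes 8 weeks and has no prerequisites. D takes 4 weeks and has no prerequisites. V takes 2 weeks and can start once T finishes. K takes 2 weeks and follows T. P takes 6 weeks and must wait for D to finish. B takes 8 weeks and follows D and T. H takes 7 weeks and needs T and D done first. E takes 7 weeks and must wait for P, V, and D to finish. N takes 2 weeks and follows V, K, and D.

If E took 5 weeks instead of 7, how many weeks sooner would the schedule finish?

The binding path is T→V→E = 8+2+7 = 17; finish at 17 weeks.
E lies on that path, so at 5 weeks the path becomes 15 weeks.
New critical path: T→B = 8+8 = 16 ⇒ 16 weeks.
Change in finish: 16 − 17 = -1 weeks.

1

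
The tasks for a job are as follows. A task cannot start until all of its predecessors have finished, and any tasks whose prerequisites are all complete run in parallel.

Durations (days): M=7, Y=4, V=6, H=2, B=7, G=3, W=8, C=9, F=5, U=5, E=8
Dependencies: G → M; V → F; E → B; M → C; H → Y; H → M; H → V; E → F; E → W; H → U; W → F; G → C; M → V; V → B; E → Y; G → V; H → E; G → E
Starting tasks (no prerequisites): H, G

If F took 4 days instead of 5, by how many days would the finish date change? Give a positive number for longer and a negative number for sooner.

-1

The binding path is G→E→W→F = 3+8+8+5 = 24; finish at 24 days.
F lies on that path, so at 4 days the path becomes 23 days.
Now G→M→V→B = 3+7+6+7 = 23 is longest, so the finish becomes 23 days.
Change in finish: 23 − 24 = -1 days.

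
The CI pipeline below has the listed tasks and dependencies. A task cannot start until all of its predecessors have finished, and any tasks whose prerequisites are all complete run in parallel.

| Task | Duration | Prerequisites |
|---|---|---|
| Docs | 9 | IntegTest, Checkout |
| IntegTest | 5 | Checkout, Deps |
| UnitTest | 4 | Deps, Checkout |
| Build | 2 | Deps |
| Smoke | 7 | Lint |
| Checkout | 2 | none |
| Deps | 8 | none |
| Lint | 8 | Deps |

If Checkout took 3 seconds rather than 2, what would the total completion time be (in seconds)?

Actual critical path: Deps→Lint→Smoke = 8+8+7 = 23 ⇒ 23 seconds.
The longest path through Checkout is only 16 seconds, so Checkout has float 7.
No other chain overtakes it, so the finish is 23 seconds.

23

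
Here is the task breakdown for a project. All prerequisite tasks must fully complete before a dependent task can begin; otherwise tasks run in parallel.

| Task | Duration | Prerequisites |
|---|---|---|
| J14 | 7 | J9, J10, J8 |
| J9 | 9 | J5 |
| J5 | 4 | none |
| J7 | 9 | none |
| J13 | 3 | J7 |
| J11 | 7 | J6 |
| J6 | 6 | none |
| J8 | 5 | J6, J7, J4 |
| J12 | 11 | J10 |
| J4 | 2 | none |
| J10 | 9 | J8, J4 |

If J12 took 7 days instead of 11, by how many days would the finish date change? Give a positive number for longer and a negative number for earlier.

-4

Actual critical path: J7→J8→J10→J12 = 9+5+9+11 = 34 ⇒ 34 days.
Since J12 is critical, the -4 change carries straight to that chain (now 30 days).
No other chain overtakes it, so the finish is 30 days.
Change in finish: 30 − 34 = -4 days.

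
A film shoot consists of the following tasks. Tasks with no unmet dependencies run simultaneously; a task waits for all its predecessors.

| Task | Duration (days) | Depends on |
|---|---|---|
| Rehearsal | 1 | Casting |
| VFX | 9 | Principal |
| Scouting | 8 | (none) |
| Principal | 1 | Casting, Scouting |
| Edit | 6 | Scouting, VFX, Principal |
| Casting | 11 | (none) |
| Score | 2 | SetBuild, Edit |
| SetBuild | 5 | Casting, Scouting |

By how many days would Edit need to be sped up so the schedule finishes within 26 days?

Current finish: 29 days; target: 26.
Edit is on every critical path, so each day cut from Edit cuts the finish by one (this holds down to a finish of 24).
Need 29 − 26 = 3 days off Edit → Edit becomes 3 days, finish becomes 26.

3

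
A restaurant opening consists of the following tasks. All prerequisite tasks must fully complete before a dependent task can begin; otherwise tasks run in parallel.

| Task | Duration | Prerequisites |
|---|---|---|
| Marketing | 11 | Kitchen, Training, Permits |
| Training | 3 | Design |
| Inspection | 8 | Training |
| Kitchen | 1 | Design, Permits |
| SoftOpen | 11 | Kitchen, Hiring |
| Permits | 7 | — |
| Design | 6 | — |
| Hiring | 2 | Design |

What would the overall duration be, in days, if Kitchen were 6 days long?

24

Baseline: Design→Training→Marketing = 6+3+11 = 20 → 20 days.
Kitchen has 1 day of float (longest path through it is 19).
New critical path: Permits→Kitchen→Marketing = 7+6+11 = 24 ⇒ 24 days.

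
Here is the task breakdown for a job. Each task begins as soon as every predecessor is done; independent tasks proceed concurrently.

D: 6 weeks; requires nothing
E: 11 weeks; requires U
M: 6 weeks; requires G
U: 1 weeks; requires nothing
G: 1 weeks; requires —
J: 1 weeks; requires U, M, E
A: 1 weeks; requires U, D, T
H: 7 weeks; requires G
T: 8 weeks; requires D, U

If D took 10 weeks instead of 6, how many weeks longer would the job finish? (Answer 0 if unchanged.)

Baseline: D→T→A = 6+8+1 = 15 → 15 weeks.
D is on the critical path; changing it to 10 makes that path 19 weeks.
No other chain overtakes it, so the finish is 19 weeks.
Change in finish: 19 − 15 = +4 weeks.

4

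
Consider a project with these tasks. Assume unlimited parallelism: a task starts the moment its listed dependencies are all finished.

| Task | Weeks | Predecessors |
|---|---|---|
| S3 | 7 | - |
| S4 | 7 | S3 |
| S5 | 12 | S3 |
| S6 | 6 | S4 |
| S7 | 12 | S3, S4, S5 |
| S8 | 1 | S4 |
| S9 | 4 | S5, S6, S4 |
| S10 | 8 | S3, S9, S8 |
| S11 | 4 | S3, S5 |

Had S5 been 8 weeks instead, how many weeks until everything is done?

32

As given, the longest chain is S3→S4→S6→S9→S10 = 7+7+6+4+8 = 32, so the finish is 32 weeks.
The longest path through S5 is only 31 weeks, so S5 has float 1.
The critical path is still S3→S4→S6→S9→S10; finish is now 32 weeks.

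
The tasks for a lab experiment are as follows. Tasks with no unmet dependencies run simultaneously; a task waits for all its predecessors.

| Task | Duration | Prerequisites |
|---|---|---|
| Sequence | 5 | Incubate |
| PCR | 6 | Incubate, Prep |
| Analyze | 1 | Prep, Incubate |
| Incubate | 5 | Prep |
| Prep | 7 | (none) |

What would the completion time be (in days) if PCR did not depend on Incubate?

Original critical path: Prep→Incubate→PCR = 7+5+6 = 18 ⇒ 18 days.
Without Incubate→PCR, PCR's earliest start moves from 12 to 7.
The longest chain is now Prep→Incubate→Sequence = 7+5+5 = 17, so the job takes 17 days.

17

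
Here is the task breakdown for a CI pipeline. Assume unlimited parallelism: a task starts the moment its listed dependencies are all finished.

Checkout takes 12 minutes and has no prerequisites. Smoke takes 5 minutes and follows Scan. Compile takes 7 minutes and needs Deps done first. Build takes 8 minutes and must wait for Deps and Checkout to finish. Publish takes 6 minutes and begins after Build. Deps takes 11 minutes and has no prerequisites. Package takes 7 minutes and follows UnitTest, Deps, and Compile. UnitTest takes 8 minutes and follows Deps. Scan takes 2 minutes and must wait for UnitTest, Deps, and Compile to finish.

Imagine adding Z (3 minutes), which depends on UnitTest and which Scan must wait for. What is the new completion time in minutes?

Originally the CI pipeline takes 26 minutes.
With Z inserted, Scan now waits for max(UnitTest, Deps, Compile, Z).
New critical path: Deps→UnitTest→Z→Scan→Smoke = 11+8+3+2+5 = 29 ⇒ 29 minutes.

29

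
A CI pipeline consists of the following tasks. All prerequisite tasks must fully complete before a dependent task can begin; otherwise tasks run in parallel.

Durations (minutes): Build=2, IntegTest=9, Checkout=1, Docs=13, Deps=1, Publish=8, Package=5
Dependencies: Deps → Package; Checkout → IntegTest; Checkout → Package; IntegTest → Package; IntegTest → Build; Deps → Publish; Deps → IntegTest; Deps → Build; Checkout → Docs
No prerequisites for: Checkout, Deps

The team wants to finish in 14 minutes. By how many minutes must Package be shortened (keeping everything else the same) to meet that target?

Current finish: 15 minutes; target: 14.
Package is on every critical path, so each minute cut from Package cuts the finish by one (this holds down to a finish of 14).
Need 15 − 14 = 1 minute off Package → Package becomes 4 minutes, finish becomes 14.

1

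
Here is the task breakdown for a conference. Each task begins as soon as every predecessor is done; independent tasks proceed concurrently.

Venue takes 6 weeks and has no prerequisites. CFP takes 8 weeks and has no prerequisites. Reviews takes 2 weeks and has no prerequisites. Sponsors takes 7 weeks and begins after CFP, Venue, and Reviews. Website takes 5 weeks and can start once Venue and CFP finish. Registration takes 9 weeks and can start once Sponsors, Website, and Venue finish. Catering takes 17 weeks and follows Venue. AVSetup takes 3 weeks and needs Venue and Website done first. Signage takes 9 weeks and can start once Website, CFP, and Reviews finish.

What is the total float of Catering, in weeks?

The longest chain is CFP→Sponsors→Registration = 8+7+9 = 24; overall finish 24 weeks.
The longest chain containing Catering totals 23 weeks.
So Catering can slip 24 − 23 = 1 week.

1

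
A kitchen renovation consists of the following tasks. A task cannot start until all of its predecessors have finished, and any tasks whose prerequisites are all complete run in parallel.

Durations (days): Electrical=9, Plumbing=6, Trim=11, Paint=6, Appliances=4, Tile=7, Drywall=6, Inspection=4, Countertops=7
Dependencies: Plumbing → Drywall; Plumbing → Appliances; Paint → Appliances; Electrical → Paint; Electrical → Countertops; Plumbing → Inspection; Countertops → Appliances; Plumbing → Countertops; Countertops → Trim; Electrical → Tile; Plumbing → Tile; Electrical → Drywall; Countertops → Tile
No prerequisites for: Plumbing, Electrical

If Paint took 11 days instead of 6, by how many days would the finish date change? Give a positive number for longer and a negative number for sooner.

The binding path is Electrical→Countertops→Trim = 9+7+11 = 27; finish at 27 days.
The longest path through Paint is only 19 days, so Paint has float 8.
The critical path is still Electrical→Countertops→Trim; finish is now 27 days.
Change in finish: 27 − 27 = +0 days.

0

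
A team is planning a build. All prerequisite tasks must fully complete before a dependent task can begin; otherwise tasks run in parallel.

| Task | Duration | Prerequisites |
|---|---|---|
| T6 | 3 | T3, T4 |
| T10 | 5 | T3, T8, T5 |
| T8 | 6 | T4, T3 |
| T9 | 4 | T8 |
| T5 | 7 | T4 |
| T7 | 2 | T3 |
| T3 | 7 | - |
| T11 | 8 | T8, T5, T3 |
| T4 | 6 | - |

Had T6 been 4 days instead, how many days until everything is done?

Actual critical path: T3→T8→T11 = 7+6+8 = 21 ⇒ 21 days.
T6 is off the critical path — its longest chain is 10 days, giving 11 of slack.
That remains the longest chain; total 21 days.

21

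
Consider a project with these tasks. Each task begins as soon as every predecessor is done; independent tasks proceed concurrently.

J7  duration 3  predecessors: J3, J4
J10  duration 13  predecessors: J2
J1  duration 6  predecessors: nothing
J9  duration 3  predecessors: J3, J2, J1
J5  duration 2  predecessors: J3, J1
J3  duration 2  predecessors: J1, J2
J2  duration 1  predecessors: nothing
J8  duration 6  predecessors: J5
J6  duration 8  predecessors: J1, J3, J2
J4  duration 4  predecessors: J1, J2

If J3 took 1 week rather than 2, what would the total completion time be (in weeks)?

Actual critical path: J1→J3→J5→J8 = 6+2+2+6 = 16 ⇒ 16 weeks.
J3 lies on that path, so at 1 week the path becomes 15 weeks.
No other chain overtakes it, so the finish is 15 weeks.

15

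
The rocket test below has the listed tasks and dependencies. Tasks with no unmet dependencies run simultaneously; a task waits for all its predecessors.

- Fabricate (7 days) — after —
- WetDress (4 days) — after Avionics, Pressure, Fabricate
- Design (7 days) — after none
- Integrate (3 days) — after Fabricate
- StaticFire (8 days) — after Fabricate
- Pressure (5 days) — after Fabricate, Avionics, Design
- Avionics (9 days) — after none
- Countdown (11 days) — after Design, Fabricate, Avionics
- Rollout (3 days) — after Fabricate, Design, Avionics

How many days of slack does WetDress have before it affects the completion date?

2

The longest chain is Avionics→Countdown = 9+11 = 20; overall finish 20 days.
The longest chain containing WetDress totals 18 days.
So WetDress can slip 20 − 18 = 2 days.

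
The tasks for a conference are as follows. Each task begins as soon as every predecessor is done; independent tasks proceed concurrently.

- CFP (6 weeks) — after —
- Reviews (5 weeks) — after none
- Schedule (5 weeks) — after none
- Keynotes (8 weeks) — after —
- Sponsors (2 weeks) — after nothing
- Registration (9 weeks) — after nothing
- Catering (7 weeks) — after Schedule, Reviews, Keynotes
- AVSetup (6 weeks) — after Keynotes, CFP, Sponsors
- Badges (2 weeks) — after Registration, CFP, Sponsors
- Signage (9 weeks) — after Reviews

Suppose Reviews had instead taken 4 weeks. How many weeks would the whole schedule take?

15

Actual critical path: Keynotes→Catering = 8+7 = 15 ⇒ 15 weeks.
Reviews is off the critical path — its longest chain is 14 weeks, giving 1 of slack.
No other chain overtakes it, so the finish is 15 weeks.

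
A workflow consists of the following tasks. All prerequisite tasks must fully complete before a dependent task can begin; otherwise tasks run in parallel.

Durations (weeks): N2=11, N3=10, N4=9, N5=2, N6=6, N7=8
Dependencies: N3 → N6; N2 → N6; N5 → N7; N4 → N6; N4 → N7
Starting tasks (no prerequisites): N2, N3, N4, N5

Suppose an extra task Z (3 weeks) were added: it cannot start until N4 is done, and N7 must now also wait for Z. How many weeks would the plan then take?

20

Originally the plan takes 17 weeks.
With Z inserted, N7 now waits for max(N5, N4, Z).
New critical path: N4→Z→N7 = 9+3+8 = 20 ⇒ 20 weeks.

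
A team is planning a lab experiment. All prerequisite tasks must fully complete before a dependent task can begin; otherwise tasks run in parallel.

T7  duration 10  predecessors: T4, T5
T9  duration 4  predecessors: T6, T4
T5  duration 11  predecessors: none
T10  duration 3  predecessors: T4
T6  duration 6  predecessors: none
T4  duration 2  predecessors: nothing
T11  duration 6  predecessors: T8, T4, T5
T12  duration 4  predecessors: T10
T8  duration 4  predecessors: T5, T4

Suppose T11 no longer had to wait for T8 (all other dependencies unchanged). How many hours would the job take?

21

Original critical path: T5→T7 = 11+10 = 21 ⇒ 21 hours.
Without T8→T11, T11's earliest start moves from 15 to 11.
New critical path: T5→T7 = 11+10 = 21 ⇒ 21 hours.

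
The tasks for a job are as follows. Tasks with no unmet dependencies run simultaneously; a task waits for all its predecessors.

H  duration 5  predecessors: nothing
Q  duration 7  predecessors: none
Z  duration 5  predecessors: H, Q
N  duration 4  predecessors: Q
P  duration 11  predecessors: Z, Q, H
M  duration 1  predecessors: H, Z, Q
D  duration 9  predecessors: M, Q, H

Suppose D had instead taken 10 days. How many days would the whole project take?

Baseline: Q→Z→P = 7+5+11 = 23 → 23 days.
The longest path through D is only 22 days, so D has float 1.
No other chain overtakes it, so the finish is 23 days.

23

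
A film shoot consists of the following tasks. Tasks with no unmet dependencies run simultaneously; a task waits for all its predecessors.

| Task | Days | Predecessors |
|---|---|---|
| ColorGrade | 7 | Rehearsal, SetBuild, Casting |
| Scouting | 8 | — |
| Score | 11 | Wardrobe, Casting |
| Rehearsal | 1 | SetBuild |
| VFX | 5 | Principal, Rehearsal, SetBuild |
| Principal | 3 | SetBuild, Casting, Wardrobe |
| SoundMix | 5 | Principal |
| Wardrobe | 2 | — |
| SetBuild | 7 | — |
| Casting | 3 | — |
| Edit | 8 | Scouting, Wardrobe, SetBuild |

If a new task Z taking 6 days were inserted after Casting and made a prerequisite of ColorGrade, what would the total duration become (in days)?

16

Originally the schedule takes 16 days.
With Z inserted, ColorGrade now waits for max(Rehearsal, SetBuild, Casting, Z).
New critical path: Casting→Z→ColorGrade = 3+6+7 = 16 ⇒ 16 days.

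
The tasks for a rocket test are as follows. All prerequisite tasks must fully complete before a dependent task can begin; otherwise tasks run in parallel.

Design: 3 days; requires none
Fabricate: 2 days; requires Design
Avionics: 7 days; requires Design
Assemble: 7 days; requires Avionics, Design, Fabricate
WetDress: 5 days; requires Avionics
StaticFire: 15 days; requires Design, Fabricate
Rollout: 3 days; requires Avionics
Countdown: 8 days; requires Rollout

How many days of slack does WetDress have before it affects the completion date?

Design→Avionics→Rollout→Countdown = 3+7+3+8 = 21 sets the makespan at 21 days.
Longest path through WetDress: 15 days (earliest finish 15, latest finish 21).
Float = 21 − 15 = 6.

6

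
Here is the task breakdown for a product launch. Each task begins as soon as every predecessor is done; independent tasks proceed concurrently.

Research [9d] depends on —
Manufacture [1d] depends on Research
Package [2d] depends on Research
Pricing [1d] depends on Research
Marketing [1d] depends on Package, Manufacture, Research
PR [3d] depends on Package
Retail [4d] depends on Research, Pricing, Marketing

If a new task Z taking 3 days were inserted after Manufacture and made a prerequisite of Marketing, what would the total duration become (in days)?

18

Originally the plan takes 16 days.
With Z inserted, Marketing now waits for max(Package, Manufacture, Research, Z).
New critical path: Research→Manufacture→Z→Marketing→Retail = 9+1+3+1+4 = 18 ⇒ 18 days.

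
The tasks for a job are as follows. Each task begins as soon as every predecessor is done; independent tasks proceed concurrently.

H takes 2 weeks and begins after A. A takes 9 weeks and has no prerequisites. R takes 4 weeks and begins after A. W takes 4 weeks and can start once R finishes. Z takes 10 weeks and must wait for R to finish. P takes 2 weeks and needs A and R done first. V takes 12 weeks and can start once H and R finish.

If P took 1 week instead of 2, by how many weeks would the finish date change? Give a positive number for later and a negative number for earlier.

0

The binding path is A→R→V = 9+4+12 = 25; finish at 25 weeks.
P is off the critical path — its longest chain is 15 weeks, giving 10 of slack.
No other chain overtakes it, so the finish is 25 weeks.
Change in finish: 25 − 25 = +0 weeks.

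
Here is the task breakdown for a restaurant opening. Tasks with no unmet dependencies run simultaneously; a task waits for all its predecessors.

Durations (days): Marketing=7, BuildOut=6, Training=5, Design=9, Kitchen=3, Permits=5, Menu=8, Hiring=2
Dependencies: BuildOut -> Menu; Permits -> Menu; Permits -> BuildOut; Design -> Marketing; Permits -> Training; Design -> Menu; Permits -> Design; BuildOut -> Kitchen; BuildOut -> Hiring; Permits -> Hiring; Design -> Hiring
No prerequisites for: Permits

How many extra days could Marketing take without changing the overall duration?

The longest chain is Permits→Design→Menu = 5+9+8 = 22; overall finish 22 days.
Marketing finishes as early as 21 and must finish by 22.
Float = 22 − 21 = 1.

1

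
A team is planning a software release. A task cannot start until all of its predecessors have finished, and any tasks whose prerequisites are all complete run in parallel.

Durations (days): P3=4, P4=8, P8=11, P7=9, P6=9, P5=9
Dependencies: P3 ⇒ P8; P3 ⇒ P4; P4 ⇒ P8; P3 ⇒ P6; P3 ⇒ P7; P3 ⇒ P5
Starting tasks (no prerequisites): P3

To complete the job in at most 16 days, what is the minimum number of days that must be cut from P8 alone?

Current finish: 23 days; target: 16.
P8 is on every critical path, so each day cut from P8 cuts the finish by one (this holds down to a finish of 13).
Need 23 − 16 = 7 days off P8 → P8 becomes 4 days, finish becomes 16.

7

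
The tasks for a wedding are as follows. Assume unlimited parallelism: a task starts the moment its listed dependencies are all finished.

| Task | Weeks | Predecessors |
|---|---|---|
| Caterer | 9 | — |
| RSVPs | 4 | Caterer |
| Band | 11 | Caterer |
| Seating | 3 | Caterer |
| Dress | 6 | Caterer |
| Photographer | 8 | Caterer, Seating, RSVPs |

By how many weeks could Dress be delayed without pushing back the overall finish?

6

Caterer→RSVPs→Photographer = 9+4+8 = 21 sets the makespan at 21 weeks.
Dress finishes as early as 15 and must finish by 21.
So Dress can slip 21 − 15 = 6 weeks.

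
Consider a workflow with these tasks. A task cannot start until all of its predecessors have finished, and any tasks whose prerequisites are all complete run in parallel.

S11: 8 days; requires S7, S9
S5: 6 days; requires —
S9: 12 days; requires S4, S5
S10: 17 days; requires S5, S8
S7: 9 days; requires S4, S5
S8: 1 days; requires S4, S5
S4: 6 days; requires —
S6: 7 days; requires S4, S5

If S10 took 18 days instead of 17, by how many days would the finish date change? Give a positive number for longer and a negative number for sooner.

0

As given, the longest chain is S4→S9→S11 = 6+12+8 = 26, so the finish is 26 days.
The longest path through S10 is only 24 days, so S10 has float 2.
The critical path is still S4→S9→S11; finish is now 26 days.
Change in finish: 26 − 26 = +0 days.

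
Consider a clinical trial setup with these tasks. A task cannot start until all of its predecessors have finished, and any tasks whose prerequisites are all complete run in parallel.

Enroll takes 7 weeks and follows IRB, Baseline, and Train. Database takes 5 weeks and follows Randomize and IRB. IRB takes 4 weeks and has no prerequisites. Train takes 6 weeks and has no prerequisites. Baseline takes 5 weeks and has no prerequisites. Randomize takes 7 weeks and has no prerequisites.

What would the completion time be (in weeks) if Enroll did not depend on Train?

With the dependency in place, Train→Enroll = 6+7 = 13 sets the finish at 13 weeks.
Without Train→Enroll, Enroll's earliest start moves from 6 to 5.
The longest chain is now Randomize→Database = 7+5 = 12, so the schedule takes 12 weeks.

12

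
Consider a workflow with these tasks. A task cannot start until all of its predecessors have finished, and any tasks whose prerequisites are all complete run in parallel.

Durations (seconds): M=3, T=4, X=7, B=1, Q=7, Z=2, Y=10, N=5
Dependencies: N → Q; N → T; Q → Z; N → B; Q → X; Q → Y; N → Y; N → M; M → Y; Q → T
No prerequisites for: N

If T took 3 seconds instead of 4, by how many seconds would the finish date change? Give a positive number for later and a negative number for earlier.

0

Actual critical path: N→Q→Y = 5+7+10 = 22 ⇒ 22 seconds.
T is off the critical path — its longest chain is 16 seconds, giving 6 of slack.
No other chain overtakes it, so the finish is 22 seconds.
Change in finish: 22 − 22 = +0 seconds.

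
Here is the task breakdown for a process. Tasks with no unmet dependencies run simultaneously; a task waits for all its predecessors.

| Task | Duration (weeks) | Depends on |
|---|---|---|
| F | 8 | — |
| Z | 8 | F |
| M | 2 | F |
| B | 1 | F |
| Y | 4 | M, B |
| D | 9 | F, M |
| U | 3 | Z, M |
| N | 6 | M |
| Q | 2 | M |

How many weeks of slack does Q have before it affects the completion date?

7

F→Z→U = 8+8+3 = 19 sets the makespan at 19 weeks.
The longest chain containing Q totals 12 weeks.
Float = 19 − 12 = 7.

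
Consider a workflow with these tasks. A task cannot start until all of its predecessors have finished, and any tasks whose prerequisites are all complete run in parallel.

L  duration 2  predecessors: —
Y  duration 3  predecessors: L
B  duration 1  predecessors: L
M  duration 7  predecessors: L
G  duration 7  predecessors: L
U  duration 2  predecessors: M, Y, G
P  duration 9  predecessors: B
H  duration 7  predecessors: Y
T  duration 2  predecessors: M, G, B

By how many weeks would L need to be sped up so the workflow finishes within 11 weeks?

1

Current finish: 12 weeks; target: 11.
L is on every critical path, so each week cut from L cuts the finish by one (this holds down to a finish of 11).
Need 12 − 11 = 1 week off L → L becomes 1 week, finish becomes 11.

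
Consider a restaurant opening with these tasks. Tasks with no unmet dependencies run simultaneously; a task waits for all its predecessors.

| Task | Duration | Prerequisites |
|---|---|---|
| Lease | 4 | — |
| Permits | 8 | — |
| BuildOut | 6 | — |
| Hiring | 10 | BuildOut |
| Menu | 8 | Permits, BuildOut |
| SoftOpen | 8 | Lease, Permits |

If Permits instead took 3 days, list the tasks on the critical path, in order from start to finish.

BuildOut, Hiring

Actual critical path: Permits→Menu = 8+8 = 16 ⇒ 16 days.
Since Permits is critical, the -5 change carries straight to that chain (now 11 days).
Now BuildOut→Hiring = 6+10 = 16 is longest, so the finish becomes 16 days.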